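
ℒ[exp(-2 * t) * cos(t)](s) (s + 2)/((s + 2)^2 + 1)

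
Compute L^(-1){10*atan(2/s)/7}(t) 10*sin(2*t)/(7*t)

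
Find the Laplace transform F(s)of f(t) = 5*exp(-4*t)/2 5/(2*(s+4))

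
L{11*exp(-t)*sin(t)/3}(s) 11/(3*((s + 1)^2 + 1))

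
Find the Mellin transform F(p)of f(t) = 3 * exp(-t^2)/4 3 * gamma(p/2)/8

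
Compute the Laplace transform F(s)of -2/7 -2/(7*s)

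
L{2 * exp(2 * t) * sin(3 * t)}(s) 6/((s - 2)^2+9)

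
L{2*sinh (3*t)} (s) 6/ (s^2-9)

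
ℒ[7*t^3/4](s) 21/(2*s^4)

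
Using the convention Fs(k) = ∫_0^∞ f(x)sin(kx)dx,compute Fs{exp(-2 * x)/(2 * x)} atan(k/2)/2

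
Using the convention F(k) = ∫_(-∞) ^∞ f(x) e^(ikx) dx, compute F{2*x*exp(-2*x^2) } sqrt(2)*I*sqrt(pi)*k*exp(-k^2/8) /4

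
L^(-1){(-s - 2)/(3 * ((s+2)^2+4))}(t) -exp(-2 * t) * cos(2 * t)/3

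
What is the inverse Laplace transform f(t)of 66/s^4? 11 * t^3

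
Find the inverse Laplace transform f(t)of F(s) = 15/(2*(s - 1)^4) 5*t^3*exp(t)/4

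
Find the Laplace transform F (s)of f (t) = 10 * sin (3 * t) 30/ (s^2+9)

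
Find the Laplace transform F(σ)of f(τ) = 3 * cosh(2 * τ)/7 3 * σ/(7 * (σ^2-4))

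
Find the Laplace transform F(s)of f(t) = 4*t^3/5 24/(5*s^4)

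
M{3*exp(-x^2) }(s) 3*gamma(s/2) /2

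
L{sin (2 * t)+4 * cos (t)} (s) 4 * s/ (s^2+1)+2/ (s^2+4)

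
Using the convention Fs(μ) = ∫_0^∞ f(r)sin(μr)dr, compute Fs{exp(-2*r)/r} atan(μ/2)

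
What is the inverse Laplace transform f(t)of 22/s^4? 11 * t^3/3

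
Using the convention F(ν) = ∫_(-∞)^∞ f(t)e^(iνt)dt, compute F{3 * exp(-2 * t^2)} 3 * sqrt(2) * sqrt(pi) * exp(-ν^2/8)/2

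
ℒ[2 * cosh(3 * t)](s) 2 * s/(s^2 - 9)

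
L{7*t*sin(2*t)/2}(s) 14*s/(s^2 + 4)^2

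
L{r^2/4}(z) 1/(2*z^3)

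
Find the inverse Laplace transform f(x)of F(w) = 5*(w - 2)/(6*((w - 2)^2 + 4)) 5*exp(2*x)*cos(2*x)/6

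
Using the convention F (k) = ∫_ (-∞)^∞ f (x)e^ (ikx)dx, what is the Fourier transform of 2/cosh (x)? 2*pi/cosh (pi*k/2)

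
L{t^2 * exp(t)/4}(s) 1/(2 * (s - 1)^3)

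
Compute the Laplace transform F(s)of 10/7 10/(7*s)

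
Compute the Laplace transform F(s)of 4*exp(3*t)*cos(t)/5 4*(s - 3)/(5*((s - 3)^2+1))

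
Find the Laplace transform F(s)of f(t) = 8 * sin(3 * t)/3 8/(s^2 + 9)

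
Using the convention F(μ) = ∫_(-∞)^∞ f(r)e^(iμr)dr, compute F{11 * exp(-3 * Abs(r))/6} 11/(μ^2 + 9)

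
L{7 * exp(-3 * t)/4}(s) 7/(4 * (s + 3))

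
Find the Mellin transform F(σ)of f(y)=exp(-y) gamma(σ)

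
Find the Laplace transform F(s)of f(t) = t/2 1/(2*s^2)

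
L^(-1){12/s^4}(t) 2*t^3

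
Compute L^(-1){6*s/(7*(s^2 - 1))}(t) 6*cosh(t)/7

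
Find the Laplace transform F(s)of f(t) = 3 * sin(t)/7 3/(7 * (s^2 + 1))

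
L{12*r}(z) 12/z^2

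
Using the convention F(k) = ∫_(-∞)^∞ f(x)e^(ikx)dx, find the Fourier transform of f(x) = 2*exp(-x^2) 2*sqrt(pi)*exp(-k^2/4)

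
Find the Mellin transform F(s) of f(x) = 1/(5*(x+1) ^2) (-pi*s+pi) /(5*sin(pi*s) ) 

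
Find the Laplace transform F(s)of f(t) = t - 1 s^(-2) - 1/s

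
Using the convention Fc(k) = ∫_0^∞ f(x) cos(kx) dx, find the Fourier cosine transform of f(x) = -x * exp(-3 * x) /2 (k^2 - 9) /(2 * (k^2 + 9) ^2) 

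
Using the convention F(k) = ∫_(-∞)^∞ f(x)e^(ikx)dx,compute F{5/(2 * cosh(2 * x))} 5 * pi/(4 * cosh(pi * k/4))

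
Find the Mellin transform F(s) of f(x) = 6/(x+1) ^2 -6*pi*(s - 1) /sin(pi*s) 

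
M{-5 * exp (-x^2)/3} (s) -5 * gamma (s/2)/6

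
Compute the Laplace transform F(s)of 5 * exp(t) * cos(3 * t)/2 5 * (s - 1)/(2 * ((s - 1)^2 + 9))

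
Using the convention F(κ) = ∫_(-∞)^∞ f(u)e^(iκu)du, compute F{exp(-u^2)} sqrt(pi)*exp(-κ^2/4)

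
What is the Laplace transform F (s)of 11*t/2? 11/ (2*s^2)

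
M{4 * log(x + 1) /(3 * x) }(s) -4 * pi * csc(pi * s) /(3 * s - 3) 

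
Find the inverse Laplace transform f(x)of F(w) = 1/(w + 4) exp(-4*x)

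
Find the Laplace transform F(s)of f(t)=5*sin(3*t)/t 5*atan(3/s)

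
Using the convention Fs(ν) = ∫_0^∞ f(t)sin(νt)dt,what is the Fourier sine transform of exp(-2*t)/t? atan(ν/2)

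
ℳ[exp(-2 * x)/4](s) gamma(s)/(4 * 2^s)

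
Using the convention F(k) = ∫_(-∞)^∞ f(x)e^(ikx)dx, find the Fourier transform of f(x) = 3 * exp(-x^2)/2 3 * sqrt(pi) * exp(-k^2/4)/2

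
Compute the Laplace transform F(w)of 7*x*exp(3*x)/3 7/(3*(w - 3)^2)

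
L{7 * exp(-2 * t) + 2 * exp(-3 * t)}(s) 7/(s + 2) + 2/(s + 3)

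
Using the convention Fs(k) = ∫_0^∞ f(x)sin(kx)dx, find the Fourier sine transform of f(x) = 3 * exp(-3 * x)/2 3 * k/(2 * (k^2 + 9))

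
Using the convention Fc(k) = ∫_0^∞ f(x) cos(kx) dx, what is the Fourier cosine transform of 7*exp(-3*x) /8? 21/(8*(k^2 + 9) ) 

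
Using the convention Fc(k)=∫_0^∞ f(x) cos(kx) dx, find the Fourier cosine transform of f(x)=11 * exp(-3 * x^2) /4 11 * sqrt(3) * sqrt(pi) * exp(-k^2/12) /24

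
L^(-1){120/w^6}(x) x^5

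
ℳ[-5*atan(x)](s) 5*pi*sec(pi*s/2)/(2*s)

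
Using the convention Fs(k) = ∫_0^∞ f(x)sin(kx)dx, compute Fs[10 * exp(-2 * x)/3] 10 * k/(3 * (k^2 + 4))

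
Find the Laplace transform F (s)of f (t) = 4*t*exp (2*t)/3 4/ (3*(s - 2)^2)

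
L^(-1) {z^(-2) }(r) r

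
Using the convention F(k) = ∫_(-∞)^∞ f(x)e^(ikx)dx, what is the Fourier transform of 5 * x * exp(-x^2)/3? 5 * I * sqrt(pi) * k * exp(-k^2/4)/6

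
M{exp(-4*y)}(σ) gamma(σ)/4^σ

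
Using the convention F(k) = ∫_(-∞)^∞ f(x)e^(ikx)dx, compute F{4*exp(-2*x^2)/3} 2*sqrt(2)*sqrt(pi)*exp(-k^2/8)/3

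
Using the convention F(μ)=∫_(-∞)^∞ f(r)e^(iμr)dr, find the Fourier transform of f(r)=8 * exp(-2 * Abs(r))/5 32/(5 * (μ^2 + 4))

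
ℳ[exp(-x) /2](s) gamma(s) /2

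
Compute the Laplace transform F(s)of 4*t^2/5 8/(5*s^3)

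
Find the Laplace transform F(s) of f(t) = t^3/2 3/s^4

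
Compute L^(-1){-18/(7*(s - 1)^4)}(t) -3*t^3*exp(t)/7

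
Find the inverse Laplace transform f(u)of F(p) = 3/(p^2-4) 3 * sinh(2 * u)/2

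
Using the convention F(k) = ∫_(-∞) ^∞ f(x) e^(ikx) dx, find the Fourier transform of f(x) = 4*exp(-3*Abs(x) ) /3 8/(k^2 + 9) 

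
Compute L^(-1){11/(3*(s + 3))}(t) 11*exp(-3*t)/3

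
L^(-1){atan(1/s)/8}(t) sin(t)/(8*t)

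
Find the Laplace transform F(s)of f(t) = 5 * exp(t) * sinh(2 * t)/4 5/(2 * ((s - 1)^2 - 4))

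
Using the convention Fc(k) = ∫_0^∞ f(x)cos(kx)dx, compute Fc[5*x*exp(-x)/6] 5*(1 - k^2)/(6*(k^2 + 1)^2)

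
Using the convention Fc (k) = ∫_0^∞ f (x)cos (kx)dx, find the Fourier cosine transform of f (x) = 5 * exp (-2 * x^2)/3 5 * sqrt (2) * sqrt (pi) * exp (-k^2/8)/12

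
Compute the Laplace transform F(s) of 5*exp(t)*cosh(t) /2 5*(s - 1) /(2*s*(s - 2) ) 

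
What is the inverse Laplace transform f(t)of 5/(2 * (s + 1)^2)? 5 * t * exp(-t)/2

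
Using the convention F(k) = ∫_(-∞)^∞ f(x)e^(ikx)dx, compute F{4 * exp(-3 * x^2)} 4 * sqrt(3) * sqrt(pi) * exp(-k^2/12)/3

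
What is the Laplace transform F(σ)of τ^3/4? 3/(2*σ^4)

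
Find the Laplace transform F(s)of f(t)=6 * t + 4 6/s^2 + 4/s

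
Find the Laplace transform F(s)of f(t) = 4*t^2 8/s^3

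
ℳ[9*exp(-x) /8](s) 9*gamma(s) /8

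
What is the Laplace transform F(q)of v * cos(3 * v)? (q^2 - 9)/(q^2 + 9)^2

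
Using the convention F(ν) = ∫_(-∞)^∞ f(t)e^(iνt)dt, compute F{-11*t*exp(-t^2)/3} -11*I*sqrt(pi)*ν*exp(-ν^2/4)/6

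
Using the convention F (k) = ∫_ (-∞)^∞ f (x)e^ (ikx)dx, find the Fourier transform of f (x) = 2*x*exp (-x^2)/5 I*sqrt (pi)*k*exp (-k^2/4)/5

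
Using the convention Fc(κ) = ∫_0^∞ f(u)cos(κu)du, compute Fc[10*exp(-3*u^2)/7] 5*sqrt(3)*sqrt(pi)*exp(-κ^2/12)/21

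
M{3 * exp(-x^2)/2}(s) 3 * gamma(s/2)/4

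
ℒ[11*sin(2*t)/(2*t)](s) 11*atan(2/s)/2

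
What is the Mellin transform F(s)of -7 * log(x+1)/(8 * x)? 7 * pi * csc(pi * s)/(8 * (s - 1))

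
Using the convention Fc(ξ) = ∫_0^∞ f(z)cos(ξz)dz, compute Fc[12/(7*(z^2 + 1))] 6*pi*exp(-ξ)/7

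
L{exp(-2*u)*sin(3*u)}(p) 3/((p + 2)^2 + 9)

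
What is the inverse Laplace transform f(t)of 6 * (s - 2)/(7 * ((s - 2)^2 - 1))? 6 * exp(2 * t) * cosh(t)/7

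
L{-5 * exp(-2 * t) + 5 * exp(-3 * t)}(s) 5/(s + 3) - 5/(s + 2)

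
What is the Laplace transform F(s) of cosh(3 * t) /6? s/(6 * (s^2 - 9) ) 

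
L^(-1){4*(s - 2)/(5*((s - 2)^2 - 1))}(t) 4*exp(2*t)*cosh(t)/5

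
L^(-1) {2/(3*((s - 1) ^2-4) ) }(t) exp(t)*sinh(2*t) /3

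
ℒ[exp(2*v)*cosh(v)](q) (q - 2)/((q - 2)^2-1)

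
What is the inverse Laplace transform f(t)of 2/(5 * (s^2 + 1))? 2 * sin(t)/5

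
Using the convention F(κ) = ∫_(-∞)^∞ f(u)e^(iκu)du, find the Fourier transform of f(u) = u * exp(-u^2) I * sqrt(pi) * κ * exp(-κ^2/4)/2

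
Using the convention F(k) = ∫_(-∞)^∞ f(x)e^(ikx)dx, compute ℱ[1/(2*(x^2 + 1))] pi*exp(-Abs(k))/2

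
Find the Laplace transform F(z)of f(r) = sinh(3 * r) 3/(z^2-9)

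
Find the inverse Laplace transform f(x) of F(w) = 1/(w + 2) exp(-2*x) 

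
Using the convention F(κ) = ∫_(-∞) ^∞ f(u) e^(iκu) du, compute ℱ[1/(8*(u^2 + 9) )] pi*exp(-3*Abs(κ) ) /24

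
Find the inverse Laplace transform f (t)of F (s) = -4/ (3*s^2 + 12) -2*sin (2*t)/3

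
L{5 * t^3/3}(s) 10/s^4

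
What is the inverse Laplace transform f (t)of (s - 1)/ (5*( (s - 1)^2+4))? exp (t)*cos (2*t)/5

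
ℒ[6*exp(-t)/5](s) 6/(5*(s + 1))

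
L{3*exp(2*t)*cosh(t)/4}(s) 3*(s - 2)/(4*((s - 2)^2 - 1))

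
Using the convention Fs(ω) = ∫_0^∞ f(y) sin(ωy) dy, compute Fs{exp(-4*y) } ω/(ω^2 + 16) 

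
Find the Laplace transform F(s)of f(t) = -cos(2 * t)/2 -s/(2 * s^2 + 8)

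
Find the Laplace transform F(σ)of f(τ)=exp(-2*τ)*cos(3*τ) (σ + 2)/((σ + 2)^2 + 9)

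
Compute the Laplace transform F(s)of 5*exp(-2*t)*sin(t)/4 5/(4*((s + 2)^2 + 1))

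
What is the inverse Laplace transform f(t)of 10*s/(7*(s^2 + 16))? 10*cos(4*t)/7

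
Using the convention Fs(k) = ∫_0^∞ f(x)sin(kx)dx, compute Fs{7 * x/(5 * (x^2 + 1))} 7 * pi * exp(-k)/10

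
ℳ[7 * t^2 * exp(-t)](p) 7 * gamma(p + 2)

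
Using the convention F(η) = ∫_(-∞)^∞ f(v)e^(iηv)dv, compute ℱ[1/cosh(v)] pi/cosh(pi*η/2)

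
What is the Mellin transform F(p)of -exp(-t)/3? -gamma(p)/3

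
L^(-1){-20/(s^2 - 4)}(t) -10 * sinh(2 * t)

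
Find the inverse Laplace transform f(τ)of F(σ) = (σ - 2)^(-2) τ * exp(2 * τ)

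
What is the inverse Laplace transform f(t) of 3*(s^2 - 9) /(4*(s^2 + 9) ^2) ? 3*t*cos(3*t) /4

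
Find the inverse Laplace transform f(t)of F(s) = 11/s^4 11*t^3/6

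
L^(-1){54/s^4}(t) 9*t^3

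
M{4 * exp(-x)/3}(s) 4 * gamma(s)/3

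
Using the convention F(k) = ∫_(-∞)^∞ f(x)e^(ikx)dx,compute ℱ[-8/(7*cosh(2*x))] -4*pi/(7*cosh(pi*k/4))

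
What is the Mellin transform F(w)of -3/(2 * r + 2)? -3 * pi * csc(pi * w)/2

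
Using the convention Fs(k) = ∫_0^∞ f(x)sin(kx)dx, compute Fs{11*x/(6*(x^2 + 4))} 11*pi*exp(-2*k)/12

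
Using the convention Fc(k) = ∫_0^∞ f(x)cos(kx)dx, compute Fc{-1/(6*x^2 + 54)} -pi*exp(-3*k)/36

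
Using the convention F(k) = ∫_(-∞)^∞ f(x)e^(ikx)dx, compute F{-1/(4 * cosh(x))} -pi/(4 * cosh(pi * k/2))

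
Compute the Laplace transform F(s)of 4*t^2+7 7/s+8/s^3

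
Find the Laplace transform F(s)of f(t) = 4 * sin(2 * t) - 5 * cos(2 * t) 8/(s^2+4) - 5 * s/(s^2+4)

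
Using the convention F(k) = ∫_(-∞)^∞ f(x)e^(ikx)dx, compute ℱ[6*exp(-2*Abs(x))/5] 24/(5*(k^2+4))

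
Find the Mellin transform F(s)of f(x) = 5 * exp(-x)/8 5 * gamma(s)/8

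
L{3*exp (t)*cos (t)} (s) 3*(s - 1)/ ( (s - 1)^2+1)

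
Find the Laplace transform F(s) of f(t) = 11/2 11/(2*s) 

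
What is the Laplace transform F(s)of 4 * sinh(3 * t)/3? 4/(s^2 - 9)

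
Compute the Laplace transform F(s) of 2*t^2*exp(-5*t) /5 4/(5*(s + 5) ^3) 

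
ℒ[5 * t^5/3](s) 200/s^6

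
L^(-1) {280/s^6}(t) 7*t^5/3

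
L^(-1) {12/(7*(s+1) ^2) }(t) 12*t*exp(-t) /7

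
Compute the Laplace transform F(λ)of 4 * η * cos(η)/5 4 * (λ^2-1)/(5 * (λ^2 + 1)^2)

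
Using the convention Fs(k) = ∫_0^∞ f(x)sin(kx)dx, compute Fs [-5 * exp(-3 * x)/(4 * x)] -5 * atan(k/3)/4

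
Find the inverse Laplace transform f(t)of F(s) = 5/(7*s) 5/7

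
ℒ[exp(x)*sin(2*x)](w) 2/((w - 1) ^2 + 4) 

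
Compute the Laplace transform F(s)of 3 3/s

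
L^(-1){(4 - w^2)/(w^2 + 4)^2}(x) -x*cos(2*x)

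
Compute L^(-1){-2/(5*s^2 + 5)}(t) -2*sin(t)/5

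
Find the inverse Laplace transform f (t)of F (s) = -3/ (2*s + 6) -3*exp (-3*t)/2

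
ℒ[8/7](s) 8/(7 * s)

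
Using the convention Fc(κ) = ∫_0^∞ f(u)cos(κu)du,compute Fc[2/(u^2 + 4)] pi*exp(-2*κ)/2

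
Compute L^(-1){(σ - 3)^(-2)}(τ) τ * exp(3 * τ)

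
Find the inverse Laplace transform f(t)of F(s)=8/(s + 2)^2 8 * t * exp(-2 * t)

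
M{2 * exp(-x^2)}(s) gamma(s/2)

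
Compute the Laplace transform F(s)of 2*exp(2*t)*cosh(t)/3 2*(s - 2)/(3*((s - 2)^2-1))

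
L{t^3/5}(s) 6/(5*s^4)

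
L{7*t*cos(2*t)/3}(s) 7*(s^2 - 4)/(3*(s^2 + 4)^2)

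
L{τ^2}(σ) 2/σ^3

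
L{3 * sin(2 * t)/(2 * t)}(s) 3 * atan(2/s)/2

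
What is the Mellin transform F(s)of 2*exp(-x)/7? 2*gamma(s)/7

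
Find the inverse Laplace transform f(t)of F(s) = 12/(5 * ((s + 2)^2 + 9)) 4 * exp(-2 * t) * sin(3 * t)/5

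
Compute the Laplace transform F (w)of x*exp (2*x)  (w - 2)^ (-2)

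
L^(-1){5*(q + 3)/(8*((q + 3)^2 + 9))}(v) 5*exp(-3*v)*cos(3*v)/8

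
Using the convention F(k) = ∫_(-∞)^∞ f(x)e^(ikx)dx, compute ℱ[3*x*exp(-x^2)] 3*I*sqrt(pi)*k*exp(-k^2/4)/2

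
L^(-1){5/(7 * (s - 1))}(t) 5 * exp(t)/7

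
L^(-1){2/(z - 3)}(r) 2 * exp(3 * r)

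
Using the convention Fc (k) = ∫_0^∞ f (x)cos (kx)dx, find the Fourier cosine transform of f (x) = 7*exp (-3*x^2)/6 7*sqrt (3)*sqrt (pi)*exp (-k^2/12)/36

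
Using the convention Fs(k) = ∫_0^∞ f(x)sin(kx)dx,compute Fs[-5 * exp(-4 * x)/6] -5 * k/(6 * k^2 + 96)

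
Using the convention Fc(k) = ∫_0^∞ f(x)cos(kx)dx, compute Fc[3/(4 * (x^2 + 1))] 3 * pi * exp(-k)/8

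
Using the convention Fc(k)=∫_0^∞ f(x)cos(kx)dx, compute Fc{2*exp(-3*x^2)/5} sqrt(3)*sqrt(pi)*exp(-k^2/12)/15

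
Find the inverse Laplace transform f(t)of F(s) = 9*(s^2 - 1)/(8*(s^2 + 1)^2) 9*t*cos(t)/8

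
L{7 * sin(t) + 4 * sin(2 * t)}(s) 7/(s^2 + 1) + 8/(s^2 + 4)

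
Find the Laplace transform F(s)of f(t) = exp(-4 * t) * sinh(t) 1/((s+4)^2 - 1)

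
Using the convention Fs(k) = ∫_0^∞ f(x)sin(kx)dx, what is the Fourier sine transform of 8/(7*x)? 4*pi/7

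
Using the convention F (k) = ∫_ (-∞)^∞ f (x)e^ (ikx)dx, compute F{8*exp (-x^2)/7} 8*sqrt (pi)*exp (-k^2/4)/7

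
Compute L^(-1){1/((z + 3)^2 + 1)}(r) exp(-3 * r) * sin(r)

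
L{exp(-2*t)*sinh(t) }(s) 1/((s + 2) ^2 - 1) 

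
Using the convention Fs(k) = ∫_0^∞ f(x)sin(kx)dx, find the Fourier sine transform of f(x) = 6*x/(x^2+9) 3*pi*exp(-3*k)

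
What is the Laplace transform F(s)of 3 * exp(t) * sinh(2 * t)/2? 3/((s - 1)^2 - 4)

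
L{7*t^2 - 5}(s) 14/s^3 - 5/s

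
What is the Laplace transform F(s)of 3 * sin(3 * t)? 9/(s^2 + 9)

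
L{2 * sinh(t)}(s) 2/(s^2-1)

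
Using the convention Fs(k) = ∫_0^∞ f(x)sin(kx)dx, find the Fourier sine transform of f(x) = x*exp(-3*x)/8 3*k/(4*(k^2 + 9)^2)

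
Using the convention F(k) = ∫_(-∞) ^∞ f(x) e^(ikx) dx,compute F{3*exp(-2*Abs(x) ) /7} 12/(7*(k^2 + 4) ) 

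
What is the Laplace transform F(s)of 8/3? 8/(3*s)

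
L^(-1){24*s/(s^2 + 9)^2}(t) 4*t*sin(3*t)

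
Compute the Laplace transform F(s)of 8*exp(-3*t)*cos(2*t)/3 8*(s + 3)/(3*((s + 3)^2 + 4))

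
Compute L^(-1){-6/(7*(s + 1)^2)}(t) -6*t*exp(-t)/7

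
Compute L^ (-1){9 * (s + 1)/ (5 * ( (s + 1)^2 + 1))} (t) 9 * exp (-t) * cos (t)/5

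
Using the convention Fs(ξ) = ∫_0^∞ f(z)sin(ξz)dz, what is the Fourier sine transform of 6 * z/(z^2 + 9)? 3 * pi * exp(-3 * ξ)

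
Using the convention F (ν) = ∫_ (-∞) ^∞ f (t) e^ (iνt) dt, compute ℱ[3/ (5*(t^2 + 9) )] pi*exp (-3*Abs (ν) ) /5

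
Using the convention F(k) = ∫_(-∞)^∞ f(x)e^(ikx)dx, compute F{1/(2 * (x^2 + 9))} pi * exp(-3 * Abs(k))/6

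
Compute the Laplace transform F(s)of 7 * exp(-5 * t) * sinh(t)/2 7/(2 * ((s + 5)^2-1))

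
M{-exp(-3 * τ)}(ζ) -gamma(ζ)/3^ζ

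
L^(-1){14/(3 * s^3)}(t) 7 * t^2/3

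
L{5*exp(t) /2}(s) 5/(2*(s - 1) ) 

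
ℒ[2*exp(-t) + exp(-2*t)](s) 1/(s + 2) + 2/(s + 1)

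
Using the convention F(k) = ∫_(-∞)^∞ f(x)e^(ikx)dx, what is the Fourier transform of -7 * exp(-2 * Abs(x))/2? -14/(k^2 + 4)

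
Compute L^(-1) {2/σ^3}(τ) τ^2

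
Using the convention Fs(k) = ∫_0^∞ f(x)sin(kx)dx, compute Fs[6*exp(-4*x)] 6*k/(k^2 + 16)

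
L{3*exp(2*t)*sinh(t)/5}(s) 3/(5*((s - 2)^2 - 1))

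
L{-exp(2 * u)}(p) -1/(p - 2)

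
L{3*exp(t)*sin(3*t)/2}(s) 9/(2*((s - 1)^2+9))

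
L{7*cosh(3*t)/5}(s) 7*s/(5*(s^2 - 9))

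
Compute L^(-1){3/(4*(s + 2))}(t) 3*exp(-2*t)/4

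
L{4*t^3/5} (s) 24/ (5*s^4)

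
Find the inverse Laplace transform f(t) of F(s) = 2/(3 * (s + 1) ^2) 2 * t * exp(-t) /3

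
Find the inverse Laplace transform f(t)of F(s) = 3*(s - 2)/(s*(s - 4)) 3*exp(2*t)*cosh(2*t)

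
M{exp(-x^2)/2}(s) gamma(s/2)/4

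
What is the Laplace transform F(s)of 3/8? 3/(8*s)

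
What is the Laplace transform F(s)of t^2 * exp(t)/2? (s - 1)^(-3)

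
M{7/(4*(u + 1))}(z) 7*pi*csc(pi*z)/4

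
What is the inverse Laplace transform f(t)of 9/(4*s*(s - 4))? 9*exp(2*t)*sinh(2*t)/8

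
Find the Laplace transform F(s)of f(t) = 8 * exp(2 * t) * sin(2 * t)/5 16/(5 * ((s - 2)^2 + 4))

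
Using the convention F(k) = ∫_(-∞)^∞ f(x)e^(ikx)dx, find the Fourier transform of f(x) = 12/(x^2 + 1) 12*pi*exp(-Abs(k))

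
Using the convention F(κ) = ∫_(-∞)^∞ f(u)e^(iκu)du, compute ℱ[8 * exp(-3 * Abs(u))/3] 16/(κ^2 + 9)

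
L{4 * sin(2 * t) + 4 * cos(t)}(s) 8/(s^2 + 4) + 4 * s/(s^2 + 1)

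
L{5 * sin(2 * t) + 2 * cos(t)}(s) 2 * s/(s^2 + 1) + 10/(s^2 + 4)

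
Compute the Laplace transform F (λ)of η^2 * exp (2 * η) 2/ (λ - 2)^3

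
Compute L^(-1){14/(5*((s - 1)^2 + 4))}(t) 7*exp(t)*sin(2*t)/5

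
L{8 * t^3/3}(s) 16/s^4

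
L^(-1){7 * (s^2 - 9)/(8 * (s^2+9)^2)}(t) 7 * t * cos(3 * t)/8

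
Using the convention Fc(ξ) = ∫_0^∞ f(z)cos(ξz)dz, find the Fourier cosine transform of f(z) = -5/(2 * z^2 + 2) -5 * pi * exp(-ξ)/4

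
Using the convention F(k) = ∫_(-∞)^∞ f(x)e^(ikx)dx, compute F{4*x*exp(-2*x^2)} sqrt(2)*I*sqrt(pi)*k*exp(-k^2/8)/2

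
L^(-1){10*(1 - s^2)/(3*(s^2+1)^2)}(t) -10*t*cos(t)/3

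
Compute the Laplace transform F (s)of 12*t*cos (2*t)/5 12*(s^2 - 4)/ (5*(s^2 + 4)^2)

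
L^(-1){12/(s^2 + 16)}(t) 3 * sin(4 * t)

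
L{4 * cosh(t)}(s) 4 * s/(s^2 - 1)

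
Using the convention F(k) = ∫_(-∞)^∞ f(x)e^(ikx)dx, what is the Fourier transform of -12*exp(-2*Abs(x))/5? -48/(5*k^2 + 20)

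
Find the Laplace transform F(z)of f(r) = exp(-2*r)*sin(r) 1/((z + 2)^2 + 1)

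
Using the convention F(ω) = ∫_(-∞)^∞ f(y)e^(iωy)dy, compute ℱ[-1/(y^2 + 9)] -pi*exp(-3*Abs(ω))/3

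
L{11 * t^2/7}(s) 22/(7 * s^3)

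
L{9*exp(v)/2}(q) 9/(2*(q - 1))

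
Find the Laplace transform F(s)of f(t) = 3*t 3/s^2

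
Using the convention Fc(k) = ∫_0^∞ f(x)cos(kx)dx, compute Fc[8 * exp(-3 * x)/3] 8/(k^2 + 9)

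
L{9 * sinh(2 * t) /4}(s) 9/(2 * (s^2 - 4) ) 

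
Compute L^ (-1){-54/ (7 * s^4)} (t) -9 * t^3/7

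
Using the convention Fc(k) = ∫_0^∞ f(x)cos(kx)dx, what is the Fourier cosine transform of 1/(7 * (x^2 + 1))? pi * exp(-k)/14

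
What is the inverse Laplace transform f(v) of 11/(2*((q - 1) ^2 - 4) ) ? 11*exp(v)*sinh(2*v) /4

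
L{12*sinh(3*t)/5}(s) 36/(5*(s^2 - 9))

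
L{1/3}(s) 1/(3 * s)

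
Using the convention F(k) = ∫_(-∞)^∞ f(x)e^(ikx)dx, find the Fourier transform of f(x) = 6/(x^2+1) 6 * pi * exp(-Abs(k))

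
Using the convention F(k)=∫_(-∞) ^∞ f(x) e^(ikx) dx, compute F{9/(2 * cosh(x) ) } 9 * pi/(2 * cosh(pi * k/2) ) 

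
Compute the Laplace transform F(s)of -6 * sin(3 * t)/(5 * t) -6 * atan(3/s)/5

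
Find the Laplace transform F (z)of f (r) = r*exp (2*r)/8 1/ (8*(z - 2)^2)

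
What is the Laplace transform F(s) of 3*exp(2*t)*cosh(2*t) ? 3*(s - 2) /(s*(s - 4) ) 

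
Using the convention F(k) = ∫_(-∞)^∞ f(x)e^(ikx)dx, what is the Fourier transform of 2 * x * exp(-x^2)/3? I * sqrt(pi) * k * exp(-k^2/4)/3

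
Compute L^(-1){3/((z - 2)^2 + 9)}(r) exp(2 * r) * sin(3 * r)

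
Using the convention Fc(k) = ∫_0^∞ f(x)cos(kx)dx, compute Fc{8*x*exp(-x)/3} 8*(1 - k^2)/(3*(k^2 + 1)^2)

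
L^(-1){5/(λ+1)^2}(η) 5 * η * exp(-η)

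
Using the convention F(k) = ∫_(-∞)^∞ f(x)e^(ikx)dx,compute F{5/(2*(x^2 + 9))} 5*pi*exp(-3*Abs(k))/6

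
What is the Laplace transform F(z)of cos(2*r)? z/(z^2 + 4)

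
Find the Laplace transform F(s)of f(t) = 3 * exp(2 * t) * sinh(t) 3/((s - 2)^2 - 1)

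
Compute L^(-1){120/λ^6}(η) η^5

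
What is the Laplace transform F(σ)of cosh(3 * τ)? σ/(σ^2-9)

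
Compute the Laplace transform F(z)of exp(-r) 1/(z + 1)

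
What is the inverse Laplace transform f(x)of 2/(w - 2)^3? x^2*exp(2*x)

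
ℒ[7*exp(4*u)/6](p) 7/(6*(p - 4))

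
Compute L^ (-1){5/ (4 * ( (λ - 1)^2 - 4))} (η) 5 * exp (η) * sinh (2 * η)/8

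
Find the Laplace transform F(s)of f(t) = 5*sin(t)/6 5/(6*(s^2 + 1))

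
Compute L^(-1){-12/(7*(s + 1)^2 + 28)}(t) -6*exp(-t)*sin(2*t)/7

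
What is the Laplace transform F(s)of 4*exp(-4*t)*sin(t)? 4/((s+4)^2+1)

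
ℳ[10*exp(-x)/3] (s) 10*gamma(s)/3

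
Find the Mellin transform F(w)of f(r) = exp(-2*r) gamma(w)/2^w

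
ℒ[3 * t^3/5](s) 18/(5 * s^4)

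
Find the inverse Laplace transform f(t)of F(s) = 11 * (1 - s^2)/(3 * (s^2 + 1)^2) -11 * t * cos(t)/3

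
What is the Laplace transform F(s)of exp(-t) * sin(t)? 1/((s + 1)^2 + 1)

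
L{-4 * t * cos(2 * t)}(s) 4 * (4 - s^2)/(s^2+4)^2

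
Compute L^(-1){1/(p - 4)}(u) exp(4 * u)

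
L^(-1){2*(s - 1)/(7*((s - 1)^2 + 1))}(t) 2*exp(t)*cos(t)/7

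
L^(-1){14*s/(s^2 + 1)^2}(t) 7*t*sin(t)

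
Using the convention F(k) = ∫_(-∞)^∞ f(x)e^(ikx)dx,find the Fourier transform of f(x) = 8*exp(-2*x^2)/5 4*sqrt(2)*sqrt(pi)*exp(-k^2/8)/5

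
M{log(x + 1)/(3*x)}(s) -pi*csc(pi*s)/(3*s - 3)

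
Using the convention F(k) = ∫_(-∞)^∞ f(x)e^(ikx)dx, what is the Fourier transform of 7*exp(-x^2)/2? 7*sqrt(pi)*exp(-k^2/4)/2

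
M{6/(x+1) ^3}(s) 3 * pi * (s - 2) * (s - 1) /sin(pi * s) 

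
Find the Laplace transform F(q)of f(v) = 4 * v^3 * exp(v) 24/(q - 1)^4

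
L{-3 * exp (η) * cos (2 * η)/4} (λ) 3 * (1 - λ)/ (4 * ( (λ - 1)^2 + 4))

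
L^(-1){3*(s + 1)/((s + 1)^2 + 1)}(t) 3*exp(-t)*cos(t)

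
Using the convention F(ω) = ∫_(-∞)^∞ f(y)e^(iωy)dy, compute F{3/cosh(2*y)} 3*pi/(2*cosh(pi*ω/4))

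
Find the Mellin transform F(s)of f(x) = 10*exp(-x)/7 10*gamma(s)/7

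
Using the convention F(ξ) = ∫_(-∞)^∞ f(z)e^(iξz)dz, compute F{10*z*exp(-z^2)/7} 5*I*sqrt(pi)*ξ*exp(-ξ^2/4)/7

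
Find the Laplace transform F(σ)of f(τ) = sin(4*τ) 4/(σ^2 + 16)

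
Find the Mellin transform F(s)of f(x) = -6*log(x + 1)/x 6*pi*csc(pi*s)/(s - 1)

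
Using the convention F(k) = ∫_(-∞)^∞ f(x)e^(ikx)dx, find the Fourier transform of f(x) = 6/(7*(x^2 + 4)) 3*pi*exp(-2*Abs(k))/7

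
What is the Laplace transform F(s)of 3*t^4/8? 9/s^5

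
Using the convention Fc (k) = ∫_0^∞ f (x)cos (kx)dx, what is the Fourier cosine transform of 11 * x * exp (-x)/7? 11 * (1 - k^2)/ (7 * (k^2 + 1)^2)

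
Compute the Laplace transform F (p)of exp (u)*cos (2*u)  (p - 1)/ ( (p - 1)^2+4)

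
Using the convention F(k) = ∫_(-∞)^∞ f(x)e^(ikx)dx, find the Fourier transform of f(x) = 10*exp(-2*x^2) 5*sqrt(2)*sqrt(pi)*exp(-k^2/8)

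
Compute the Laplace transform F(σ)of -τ -1/σ^2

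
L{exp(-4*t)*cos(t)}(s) (s + 4)/((s + 4)^2 + 1)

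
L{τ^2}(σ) 2/σ^3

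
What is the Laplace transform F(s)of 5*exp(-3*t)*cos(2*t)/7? 5*(s + 3)/(7*((s + 3)^2 + 4))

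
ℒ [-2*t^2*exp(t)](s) -4/(s - 1)^3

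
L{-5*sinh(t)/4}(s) -5/(4*s^2 - 4)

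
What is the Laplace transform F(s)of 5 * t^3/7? 30/(7 * s^4)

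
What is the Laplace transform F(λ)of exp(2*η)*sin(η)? 1/((λ - 2)^2 + 1)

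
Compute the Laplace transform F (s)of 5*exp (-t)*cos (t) 5*(s + 1)/ ( (s + 1)^2 + 1)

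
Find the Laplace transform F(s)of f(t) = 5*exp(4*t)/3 5/(3*(s - 4))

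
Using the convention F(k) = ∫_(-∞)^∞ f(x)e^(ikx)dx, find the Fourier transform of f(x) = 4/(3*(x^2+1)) 4*pi*exp(-Abs(k))/3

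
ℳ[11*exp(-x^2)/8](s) 11*gamma(s/2)/16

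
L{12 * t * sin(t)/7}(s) 24 * s/(7 * (s^2 + 1)^2)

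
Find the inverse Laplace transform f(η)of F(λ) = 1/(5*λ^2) η/5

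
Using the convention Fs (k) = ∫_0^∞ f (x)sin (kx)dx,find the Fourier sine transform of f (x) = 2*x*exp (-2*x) 8*k/ (k^2 + 4)^2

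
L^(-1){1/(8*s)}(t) 1/8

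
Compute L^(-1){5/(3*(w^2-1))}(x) 5*sinh(x)/3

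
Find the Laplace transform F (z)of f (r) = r z^ (-2)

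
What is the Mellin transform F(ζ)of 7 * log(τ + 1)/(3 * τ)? -7 * pi * csc(pi * ζ)/(3 * ζ - 3)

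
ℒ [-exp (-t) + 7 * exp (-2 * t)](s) 7/ (s + 2)-1/ (s + 1)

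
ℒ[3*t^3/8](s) 9/(4*s^4)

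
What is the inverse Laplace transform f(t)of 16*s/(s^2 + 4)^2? 4*t*sin(2*t)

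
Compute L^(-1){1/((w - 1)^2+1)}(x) exp(x)*sin(x)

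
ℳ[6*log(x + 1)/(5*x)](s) -6*pi*csc(pi*s)/(5*s - 5)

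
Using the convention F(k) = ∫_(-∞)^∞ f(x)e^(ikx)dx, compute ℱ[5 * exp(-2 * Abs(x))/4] 5/(k^2 + 4)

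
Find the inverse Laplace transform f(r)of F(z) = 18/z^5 3*r^4/4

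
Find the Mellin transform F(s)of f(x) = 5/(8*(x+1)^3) 5*pi*(s - 2)*(s - 1)/(16*sin(pi*s))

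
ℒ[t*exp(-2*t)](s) (s + 2) ^(-2) 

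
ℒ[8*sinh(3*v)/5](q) 24/(5*(q^2-9))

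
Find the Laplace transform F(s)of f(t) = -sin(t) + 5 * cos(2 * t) 5 * s/(s^2 + 4) - 1/(s^2 + 1)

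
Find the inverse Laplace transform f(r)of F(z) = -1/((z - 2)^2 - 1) -exp(2*r)*sinh(r)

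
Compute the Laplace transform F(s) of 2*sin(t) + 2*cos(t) 2*s/(s^2 + 1) + 2/(s^2 + 1) 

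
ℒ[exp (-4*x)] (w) 1/ (w + 4)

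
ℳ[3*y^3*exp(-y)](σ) 3*gamma(σ + 3)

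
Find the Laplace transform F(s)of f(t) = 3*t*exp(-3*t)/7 3/(7*(s + 3)^2)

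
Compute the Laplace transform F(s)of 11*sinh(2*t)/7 22/(7*(s^2 - 4))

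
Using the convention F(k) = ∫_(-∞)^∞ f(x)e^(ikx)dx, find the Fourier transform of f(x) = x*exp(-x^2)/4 I*sqrt(pi)*k*exp(-k^2/4)/8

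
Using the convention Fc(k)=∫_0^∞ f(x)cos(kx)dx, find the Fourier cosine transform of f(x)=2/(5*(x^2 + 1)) pi*exp(-k)/5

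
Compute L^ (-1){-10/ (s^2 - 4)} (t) -5*sinh (2*t)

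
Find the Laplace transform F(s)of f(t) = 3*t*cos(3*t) 3*(s^2 - 9)/(s^2 + 9)^2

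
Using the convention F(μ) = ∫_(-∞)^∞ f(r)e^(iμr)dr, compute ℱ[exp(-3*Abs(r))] 6/(μ^2 + 9)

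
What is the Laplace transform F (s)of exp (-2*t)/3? 1/ (3*(s + 2))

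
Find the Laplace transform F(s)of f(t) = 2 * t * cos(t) 2 * (s^2 - 1)/(s^2 + 1)^2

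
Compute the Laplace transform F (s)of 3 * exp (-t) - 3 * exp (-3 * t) 3/ (s + 1) - 3/ (s + 3)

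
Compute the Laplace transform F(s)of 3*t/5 3/(5*s^2)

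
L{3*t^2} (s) 6/s^3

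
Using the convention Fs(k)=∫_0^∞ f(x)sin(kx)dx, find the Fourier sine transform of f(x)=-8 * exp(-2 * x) -8 * k/(k^2 + 4)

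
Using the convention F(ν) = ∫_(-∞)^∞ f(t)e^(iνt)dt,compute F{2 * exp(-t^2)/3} 2 * sqrt(pi) * exp(-ν^2/4)/3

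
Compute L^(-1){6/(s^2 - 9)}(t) 2 * sinh(3 * t)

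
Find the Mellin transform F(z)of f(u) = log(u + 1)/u -pi*csc(pi*z)/(z - 1)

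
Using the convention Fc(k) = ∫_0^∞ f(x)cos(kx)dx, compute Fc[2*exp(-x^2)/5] sqrt(pi)*exp(-k^2/4)/5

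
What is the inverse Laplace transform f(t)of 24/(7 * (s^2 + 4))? 12 * sin(2 * t)/7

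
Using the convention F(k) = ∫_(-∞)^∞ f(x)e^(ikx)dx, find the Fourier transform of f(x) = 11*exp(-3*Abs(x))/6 11/(k^2 + 9)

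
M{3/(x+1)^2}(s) -3*pi*(s - 1)/sin(pi*s)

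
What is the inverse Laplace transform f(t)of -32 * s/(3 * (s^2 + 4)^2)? -8 * t * sin(2 * t)/3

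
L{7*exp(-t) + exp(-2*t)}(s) 7/(s + 1) + 1/(s + 2)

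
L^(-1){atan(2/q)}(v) sin(2*v)/v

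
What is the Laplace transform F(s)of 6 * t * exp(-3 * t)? 6/(s + 3)^2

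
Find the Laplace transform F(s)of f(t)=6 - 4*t 6/s - 4/s^2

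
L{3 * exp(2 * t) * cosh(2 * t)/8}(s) 3 * (s - 2)/(8 * s * (s - 4))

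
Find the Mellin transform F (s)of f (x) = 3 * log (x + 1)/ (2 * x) -3 * pi * csc (pi * s)/ (2 * s - 2)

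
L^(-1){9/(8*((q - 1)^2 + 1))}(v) 9*exp(v)*sin(v)/8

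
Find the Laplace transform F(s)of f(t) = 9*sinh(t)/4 9/(4*(s^2 - 1))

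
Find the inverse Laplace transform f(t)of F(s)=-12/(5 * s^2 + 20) -6 * sin(2 * t)/5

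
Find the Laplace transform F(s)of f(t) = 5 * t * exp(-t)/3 5/(3 * (s + 1)^2)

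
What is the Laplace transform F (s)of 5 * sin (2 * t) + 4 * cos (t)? 4 * s/ (s^2 + 1) + 10/ (s^2 + 4)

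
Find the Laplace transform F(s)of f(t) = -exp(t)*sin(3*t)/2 -3/(2*(s - 1)^2 + 18)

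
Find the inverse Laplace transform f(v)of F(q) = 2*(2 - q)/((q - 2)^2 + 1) -2*exp(2*v)*cos(v)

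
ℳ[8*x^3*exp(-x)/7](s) 8*gamma(s + 3)/7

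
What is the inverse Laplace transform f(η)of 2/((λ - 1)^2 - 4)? exp(η)*sinh(2*η)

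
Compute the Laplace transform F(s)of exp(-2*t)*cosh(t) (s + 2)/((s + 2)^2 - 1)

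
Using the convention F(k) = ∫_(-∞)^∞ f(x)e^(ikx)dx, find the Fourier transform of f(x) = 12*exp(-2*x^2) 6*sqrt(2)*sqrt(pi)*exp(-k^2/8)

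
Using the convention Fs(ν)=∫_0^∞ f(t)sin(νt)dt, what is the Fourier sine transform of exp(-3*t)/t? atan(ν/3)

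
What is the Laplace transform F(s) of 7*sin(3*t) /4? 21/(4*(s^2 + 9) ) 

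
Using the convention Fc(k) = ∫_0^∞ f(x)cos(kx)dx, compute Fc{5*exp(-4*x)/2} 10/(k^2 + 16)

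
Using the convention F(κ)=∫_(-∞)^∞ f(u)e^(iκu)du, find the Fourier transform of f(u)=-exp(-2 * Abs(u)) -4/(κ^2+4)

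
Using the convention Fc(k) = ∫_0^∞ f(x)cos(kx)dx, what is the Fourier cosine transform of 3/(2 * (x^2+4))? 3 * pi * exp(-2 * k)/8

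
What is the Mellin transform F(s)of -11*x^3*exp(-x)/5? -11*gamma(s+3)/5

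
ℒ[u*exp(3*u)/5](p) 1/(5*(p - 3)^2)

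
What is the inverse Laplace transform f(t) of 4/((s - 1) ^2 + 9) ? 4 * exp(t) * sin(3 * t) /3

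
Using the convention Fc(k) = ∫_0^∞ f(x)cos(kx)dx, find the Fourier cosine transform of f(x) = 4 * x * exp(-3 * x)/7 4 * (9 - k^2)/(7 * (k^2+9)^2)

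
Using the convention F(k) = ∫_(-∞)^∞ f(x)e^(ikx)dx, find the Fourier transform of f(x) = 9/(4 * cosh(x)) 9 * pi/(4 * cosh(pi * k/2))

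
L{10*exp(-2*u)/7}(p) 10/(7*(p+2))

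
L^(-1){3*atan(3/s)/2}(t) 3*sin(3*t)/(2*t)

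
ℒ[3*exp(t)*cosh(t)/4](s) 3*(s - 1)/(4*s*(s - 2))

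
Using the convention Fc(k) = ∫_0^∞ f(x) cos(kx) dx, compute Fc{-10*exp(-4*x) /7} -40/(7*k^2 + 112) 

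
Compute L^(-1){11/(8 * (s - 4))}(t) 11 * exp(4 * t)/8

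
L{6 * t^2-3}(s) 12/s^3-3/s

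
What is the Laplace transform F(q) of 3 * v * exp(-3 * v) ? 3/(q + 3) ^2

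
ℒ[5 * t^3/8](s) 15/ (4 * s^4)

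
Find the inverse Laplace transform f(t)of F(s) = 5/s 5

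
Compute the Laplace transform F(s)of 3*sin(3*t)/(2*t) 3*atan(3/s)/2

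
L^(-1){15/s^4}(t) 5 * t^3/2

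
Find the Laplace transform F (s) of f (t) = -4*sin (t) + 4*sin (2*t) 8/ (s^2 + 4) - 4/ (s^2 + 1) 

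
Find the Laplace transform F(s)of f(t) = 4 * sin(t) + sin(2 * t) 4/(s^2 + 1) + 2/(s^2 + 4)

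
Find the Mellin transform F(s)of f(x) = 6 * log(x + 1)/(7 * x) -6 * pi * csc(pi * s)/(7 * s - 7)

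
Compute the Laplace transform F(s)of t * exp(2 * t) (s - 2)^(-2)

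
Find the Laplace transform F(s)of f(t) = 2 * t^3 12/s^4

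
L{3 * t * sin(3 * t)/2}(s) 9 * s/(s^2 + 9)^2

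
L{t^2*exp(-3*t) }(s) 2/(s + 3) ^3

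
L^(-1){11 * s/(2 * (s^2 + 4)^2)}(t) 11 * t * sin(2 * t)/8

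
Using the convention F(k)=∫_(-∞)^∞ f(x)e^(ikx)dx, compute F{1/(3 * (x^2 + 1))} pi * exp(-Abs(k))/3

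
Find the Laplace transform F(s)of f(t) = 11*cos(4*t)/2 11*s/(2*(s^2+16))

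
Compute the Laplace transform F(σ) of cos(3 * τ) σ/(σ^2+9) 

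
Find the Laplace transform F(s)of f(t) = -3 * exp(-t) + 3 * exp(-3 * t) 3/(s + 3) - 3/(s + 1)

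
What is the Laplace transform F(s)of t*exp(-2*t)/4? 1/(4*(s + 2)^2)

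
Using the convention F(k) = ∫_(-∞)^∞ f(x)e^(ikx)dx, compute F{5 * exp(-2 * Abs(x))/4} 5/(k^2 + 4)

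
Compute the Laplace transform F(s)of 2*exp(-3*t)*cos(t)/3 2*(s + 3)/(3*((s + 3)^2 + 1))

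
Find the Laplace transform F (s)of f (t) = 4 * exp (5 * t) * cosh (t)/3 4 * (s - 5)/ (3 * ( (s - 5)^2-1))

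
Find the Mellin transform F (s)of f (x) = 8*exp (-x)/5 8*gamma (s)/5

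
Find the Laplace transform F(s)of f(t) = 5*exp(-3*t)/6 5/(6*(s + 3))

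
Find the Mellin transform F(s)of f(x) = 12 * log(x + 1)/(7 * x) -12 * pi * csc(pi * s)/(7 * s - 7)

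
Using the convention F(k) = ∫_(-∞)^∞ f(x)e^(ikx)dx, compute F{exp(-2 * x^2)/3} sqrt(2) * sqrt(pi) * exp(-k^2/8)/6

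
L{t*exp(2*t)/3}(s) 1/(3*(s - 2)^2)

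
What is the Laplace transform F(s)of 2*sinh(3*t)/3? 2/(s^2 - 9)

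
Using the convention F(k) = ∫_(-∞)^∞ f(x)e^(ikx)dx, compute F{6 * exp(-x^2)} 6 * sqrt(pi) * exp(-k^2/4)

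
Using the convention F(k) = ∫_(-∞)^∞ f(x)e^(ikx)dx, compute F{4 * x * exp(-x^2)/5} 2 * I * sqrt(pi) * k * exp(-k^2/4)/5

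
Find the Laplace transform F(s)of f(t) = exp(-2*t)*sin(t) 1/((s+2)^2+1)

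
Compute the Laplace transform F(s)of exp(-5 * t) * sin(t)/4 1/(4 * ((s + 5)^2 + 1))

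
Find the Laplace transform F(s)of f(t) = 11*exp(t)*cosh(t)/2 11*(s - 1)/(2*s*(s - 2))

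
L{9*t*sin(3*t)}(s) 54*s/(s^2+9)^2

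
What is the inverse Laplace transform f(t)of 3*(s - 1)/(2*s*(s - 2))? 3*exp(t)*cosh(t)/2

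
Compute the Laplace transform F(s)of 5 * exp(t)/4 5/(4 * (s - 1))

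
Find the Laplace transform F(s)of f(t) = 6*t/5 6/(5*s^2)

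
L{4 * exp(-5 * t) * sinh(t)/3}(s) 4/(3 * ((s + 5)^2 - 1))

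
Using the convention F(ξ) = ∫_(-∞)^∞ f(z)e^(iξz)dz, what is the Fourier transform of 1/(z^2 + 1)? pi * exp(-Abs(ξ))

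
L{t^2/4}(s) 1/(2*s^3)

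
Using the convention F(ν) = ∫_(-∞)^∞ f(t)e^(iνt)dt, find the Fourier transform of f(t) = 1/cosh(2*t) pi/(2*cosh(pi*ν/4))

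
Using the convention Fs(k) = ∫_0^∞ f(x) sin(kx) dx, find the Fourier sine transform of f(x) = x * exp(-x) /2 k/(k^2 + 1) ^2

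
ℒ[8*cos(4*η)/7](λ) 8*λ/(7*(λ^2 + 16))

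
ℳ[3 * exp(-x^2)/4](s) 3 * gamma(s/2)/8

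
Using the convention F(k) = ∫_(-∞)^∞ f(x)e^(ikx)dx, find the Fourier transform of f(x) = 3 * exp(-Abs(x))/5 6/(5 * (k^2 + 1))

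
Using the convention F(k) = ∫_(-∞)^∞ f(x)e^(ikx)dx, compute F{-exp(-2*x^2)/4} -sqrt(2)*sqrt(pi)*exp(-k^2/8)/8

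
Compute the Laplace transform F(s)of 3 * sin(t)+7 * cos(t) 7 * s/(s^2+1)+3/(s^2+1)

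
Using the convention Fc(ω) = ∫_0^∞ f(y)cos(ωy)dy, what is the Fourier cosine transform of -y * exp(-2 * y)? (ω^2 - 4)/(ω^2 + 4)^2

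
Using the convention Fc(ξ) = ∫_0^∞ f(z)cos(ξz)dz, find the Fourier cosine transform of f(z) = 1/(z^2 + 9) pi*exp(-3*ξ)/6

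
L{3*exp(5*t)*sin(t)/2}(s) 3/(2*((s - 5)^2 + 1))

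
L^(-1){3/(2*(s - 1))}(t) 3*exp(t)/2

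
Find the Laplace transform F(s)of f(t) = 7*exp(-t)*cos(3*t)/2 7*(s + 1)/(2*((s + 1)^2 + 9))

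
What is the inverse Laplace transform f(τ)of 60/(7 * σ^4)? 10 * τ^3/7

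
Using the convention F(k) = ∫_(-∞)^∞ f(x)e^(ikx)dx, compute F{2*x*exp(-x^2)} I*sqrt(pi)*k*exp(-k^2/4)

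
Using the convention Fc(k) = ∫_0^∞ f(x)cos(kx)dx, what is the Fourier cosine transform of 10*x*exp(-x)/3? 10*(1 - k^2)/(3*(k^2 + 1)^2)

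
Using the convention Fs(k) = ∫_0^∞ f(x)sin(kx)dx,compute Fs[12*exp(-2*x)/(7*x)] 12*atan(k/2)/7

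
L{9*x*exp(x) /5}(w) 9/(5*(w - 1) ^2) 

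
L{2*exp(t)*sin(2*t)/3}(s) 4/(3*((s - 1)^2 + 4))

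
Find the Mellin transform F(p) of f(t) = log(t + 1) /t -pi*csc(pi*p) /(p - 1) 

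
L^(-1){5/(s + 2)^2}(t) 5 * t * exp(-2 * t)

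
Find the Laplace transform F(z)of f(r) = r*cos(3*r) (z^2 - 9)/(z^2 + 9)^2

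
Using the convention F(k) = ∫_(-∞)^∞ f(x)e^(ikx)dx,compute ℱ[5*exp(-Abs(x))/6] 5/(3*(k^2+1))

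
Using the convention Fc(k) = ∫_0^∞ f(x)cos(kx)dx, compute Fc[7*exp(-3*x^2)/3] 7*sqrt(3)*sqrt(pi)*exp(-k^2/12)/18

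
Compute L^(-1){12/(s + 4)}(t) 12*exp(-4*t)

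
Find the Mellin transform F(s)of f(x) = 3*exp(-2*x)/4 3*gamma(s)/(4*2^s)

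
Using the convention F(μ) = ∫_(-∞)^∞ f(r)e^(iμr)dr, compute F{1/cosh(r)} pi/cosh(pi*μ/2)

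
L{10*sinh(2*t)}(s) 20/(s^2 - 4)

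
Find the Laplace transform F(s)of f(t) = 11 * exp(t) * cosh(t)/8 11 * (s - 1)/(8 * s * (s - 2))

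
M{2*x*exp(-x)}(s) 2*gamma(s + 1)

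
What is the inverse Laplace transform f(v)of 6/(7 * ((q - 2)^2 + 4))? 3 * exp(2 * v) * sin(2 * v)/7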